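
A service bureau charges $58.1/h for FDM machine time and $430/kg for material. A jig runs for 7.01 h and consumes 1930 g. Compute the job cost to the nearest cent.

$1237.18

Machine-time cost: 58.1 × 7.01 → $407.281.
Feedstock cost = 430 × 1930/1000 = $829.90.
Job cost: 407.281 + 829.90 = 1237.181 ≈ $1237.18.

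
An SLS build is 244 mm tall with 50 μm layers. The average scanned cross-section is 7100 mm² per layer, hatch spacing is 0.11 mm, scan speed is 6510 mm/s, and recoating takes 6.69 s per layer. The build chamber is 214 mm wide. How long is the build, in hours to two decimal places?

22.51 hours

Layer count = ceil(244 / 0.05) = 4880.
Hatch length per layer = 7100 / 0.11 = 64545.5 mm.
Laser time per layer = 64545.5 / 6510, so 9.9148 s.
Time per layer = 9.9148 + 6.69 = 16.6048 s.
Total: 4880 × 16.6048 s = 81031.424 s → 22.51 hours.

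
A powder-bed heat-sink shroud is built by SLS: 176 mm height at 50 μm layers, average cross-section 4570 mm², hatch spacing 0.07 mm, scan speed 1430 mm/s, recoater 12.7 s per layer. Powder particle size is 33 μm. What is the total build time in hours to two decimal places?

57.06 hours

Number of layers: 176 / 0.05 → 3520 (rounded up).
Hatch length per layer: 4570 / 0.07 → 65285.7 mm.
Laser time per layer: 65285.7 / 1430 → 45.6543 s.
Layer cycle = 45.6543 + 12.7 = 58.3543 s.
Total: 3520 × 58.3543 s = 205407.136 s → 57.06 hours.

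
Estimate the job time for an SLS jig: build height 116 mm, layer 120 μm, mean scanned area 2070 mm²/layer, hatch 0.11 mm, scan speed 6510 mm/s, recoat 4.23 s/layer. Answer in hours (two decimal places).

1.91 hours

Number of layers: 116 / 0.12 → 967 (rounded up).
Hatch length per layer = 2070 / 0.11, so 18818.2 mm.
Per-layer scan time: 18818.2 / 6510 → 2.8907 s.
Time per layer = 2.8907 + 4.23 = 7.1207 s.
Total: 967 × 7.1207 s = 6885.7169 s → 1.91 hours.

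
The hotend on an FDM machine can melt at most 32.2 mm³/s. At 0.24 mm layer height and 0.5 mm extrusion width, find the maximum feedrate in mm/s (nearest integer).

268 mm/s

Bead cross-section = 0.24 × 0.5, so 0.12 mm².
v_max = Q/A = 32.2/0.12 = 268.33 mm/s → 268 mm/s.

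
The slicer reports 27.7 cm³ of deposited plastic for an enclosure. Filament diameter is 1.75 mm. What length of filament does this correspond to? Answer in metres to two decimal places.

11.52 m

Cross-section of 1.75 mm filament: π·(1.75/2)² = 2.4053 mm².
Length = 27.7 cm³ / 2.4053 mm² = 27700 / 2.4053 = 11516.23 mm = 11.52 m.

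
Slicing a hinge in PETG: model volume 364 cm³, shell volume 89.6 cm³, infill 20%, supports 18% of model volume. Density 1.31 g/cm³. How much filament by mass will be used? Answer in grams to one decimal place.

Interior volume = 364 − 89.6, so 274.4 cm³.
Deposited infill = 0.20 × 274.4 = 54.88 cm³.
Support = 0.18 × 364 = 65.52 cm³.
Total extruded = 89.6 + 54.88 + 65.52 = 210 cm³.
Mass: 210 × 1.31 → 275.1 g.

275.1 g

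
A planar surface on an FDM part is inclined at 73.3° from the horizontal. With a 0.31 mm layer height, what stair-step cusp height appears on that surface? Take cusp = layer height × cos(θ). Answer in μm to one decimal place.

89.1 μm

Cusp = layer height × cos(73.3°) = 0.31 × 0.2874 = 0.089094 mm = 89.1 μm.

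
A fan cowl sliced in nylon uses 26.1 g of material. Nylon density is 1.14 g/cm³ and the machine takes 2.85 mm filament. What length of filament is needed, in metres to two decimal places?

Extruded volume: 26.1/1.14 = 22.8947 cm³ (22894.7 mm³).
A = π r² = π × 1.425² = 6.3794 mm².
Length = 22894.7 / 6.3794 = 3588.85 mm = 3.59 m.

3.59 m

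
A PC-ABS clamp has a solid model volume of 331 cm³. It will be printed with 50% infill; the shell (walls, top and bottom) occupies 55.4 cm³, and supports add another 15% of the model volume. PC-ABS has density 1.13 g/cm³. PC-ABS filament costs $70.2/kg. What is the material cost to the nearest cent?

$19.26

Volume inside the shell = 331 − 55.4 = 275.6 cm³.
Infill deposited: 0.50 × 275.6 → 137.8 cm³.
Support: 0.15 × 331 → 49.65 cm³.
Total printed volume: 55.4 + 137.8 + 49.65 → 242.85 cm³.
Mass = 242.85 × 1.13 = 274.4205 g.
Cost = 274.4205 g / 1000 × $70.2/kg = $19.26.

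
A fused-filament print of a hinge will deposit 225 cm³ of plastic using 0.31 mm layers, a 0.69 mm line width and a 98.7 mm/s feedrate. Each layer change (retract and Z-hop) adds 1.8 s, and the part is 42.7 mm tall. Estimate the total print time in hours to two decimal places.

3.03 hours

Extrusion cross-section: 0.31 × 0.69 → 0.2139 mm².
Toolpath length = 225 cm³ / 0.2139 mm² = 225000 / 0.2139 = 1051893.4 mm.
Extrusion time = 1051893.4 / 98.7 = 10657.5 s.
Layer count = ceil(42.7 / 0.31) = 138.
Z-hop total = 138 × 1.8 = 248.4 s.
Altogether 10657.5 + 248.4 = 10905.9 s, i.e. 3.03 hours.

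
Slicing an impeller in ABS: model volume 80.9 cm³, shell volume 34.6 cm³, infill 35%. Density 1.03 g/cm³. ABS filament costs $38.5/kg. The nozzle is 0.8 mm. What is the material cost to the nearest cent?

Infill region = 80.9 − 34.6, so 46.3 cm³.
Infill deposited = 0.35 × 46.3, so 16.205 cm³.
Deposited volume = 34.6 + 16.205 = 50.805 cm³.
Mass: 50.805 × 1.03 → 52.32915 g.
At $38.5/kg: 52.32915/1000 × 38.5 = $2.01.

$2.01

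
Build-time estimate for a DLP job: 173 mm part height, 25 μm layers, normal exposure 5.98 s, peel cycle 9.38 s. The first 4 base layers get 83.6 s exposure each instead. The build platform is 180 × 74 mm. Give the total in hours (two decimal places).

Layers = ⌈173/0.025⌉ = 6920.
Bottom layers: 4 × (83.6 + 9.38) → 371.92 s.
Remaining layers = 6916 × (5.98 + 9.38), so 106229.76 s.
Sum: 371.92 + 106229.76 = 106601.68 s → 29.61 hours.

29.61 hours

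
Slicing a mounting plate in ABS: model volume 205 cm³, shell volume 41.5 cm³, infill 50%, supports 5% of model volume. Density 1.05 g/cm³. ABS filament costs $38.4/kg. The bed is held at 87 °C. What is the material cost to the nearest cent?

Interior volume: 205 − 41.5 → 163.5 cm³.
Infill deposited: 0.50 × 163.5 → 81.75 cm³.
Support = 0.05 × 205 = 10.25 cm³.
Total extruded = 41.5 + 81.75 + 10.25, so 133.5 cm³.
Mass = 133.5 × 1.05, so 140.175 g.
At $38.4/kg: 140.175/1000 × 38.4 = $5.38.

$5.38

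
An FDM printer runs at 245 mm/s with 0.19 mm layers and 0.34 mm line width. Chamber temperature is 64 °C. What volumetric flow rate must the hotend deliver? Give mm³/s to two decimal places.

A = 0.19 × 0.34, so 0.0646 mm².
Volumetric flow = 245 × 0.0646 = 15.83 mm³/s.

15.83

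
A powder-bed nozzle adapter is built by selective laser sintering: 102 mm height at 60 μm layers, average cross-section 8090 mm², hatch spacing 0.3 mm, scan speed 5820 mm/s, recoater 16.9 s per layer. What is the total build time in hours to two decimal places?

10.17 hours

Layers = ⌈102/0.06⌉ = 1700.
Per-layer scan distance: 8090 / 0.3 → 26966.7 mm.
Scan time per layer = 26966.7 / 5820, so 4.6335 s.
Per-layer time = 4.6335 + 16.9, so 21.5335 s.
1700 layers × 21.5335 s/layer = 36606.95 s, i.e. 10.17 hours.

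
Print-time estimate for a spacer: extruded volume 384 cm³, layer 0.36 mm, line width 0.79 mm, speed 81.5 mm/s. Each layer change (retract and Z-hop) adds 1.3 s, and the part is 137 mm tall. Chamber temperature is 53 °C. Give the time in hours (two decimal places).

Extrusion cross-section = 0.36 × 0.79, so 0.2844 mm².
Toolpath length = 384 cm³ / 0.2844 mm² = 384000 / 0.2844 = 1350211 mm.
Extrusion time = 1350211 / 81.5, so 16567 s.
Number of layers: 137 / 0.36 → 381 (rounded up).
Layer-change overhead: 381 × 1.3 → 495.3 s.
Altogether 16567 + 495.3 = 17062.3 s, i.e. 4.74 hours.

4.74 hours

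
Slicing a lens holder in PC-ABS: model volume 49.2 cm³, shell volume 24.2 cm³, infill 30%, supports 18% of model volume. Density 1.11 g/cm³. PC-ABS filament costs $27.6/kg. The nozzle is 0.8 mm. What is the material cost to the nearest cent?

$1.24

Infill region: 49.2 − 24.2 → 25 cm³.
Deposited infill = 0.30 × 25 = 7.5 cm³.
Support: 0.18 × 49.2 → 8.856 cm³.
Total printed volume: 24.2 + 7.5 + 8.856 → 40.556 cm³.
Mass: 40.556 × 1.11 → 45.01716 g.
At $27.6/kg: 45.01716/1000 × 27.6 = $1.24.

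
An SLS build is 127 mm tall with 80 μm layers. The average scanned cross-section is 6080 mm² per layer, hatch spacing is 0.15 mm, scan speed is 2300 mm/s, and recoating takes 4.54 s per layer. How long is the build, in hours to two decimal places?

9.78 hours

Number of layers: 127 / 0.08 → 1588 (rounded up).
Hatch length per layer = 6080 / 0.15 = 40533.3 mm.
Laser time per layer = 40533.3 / 2300, so 17.6232 s.
Time per layer = 17.6232 + 4.54 = 22.1632 s.
Total: 1588 × 22.1632 s = 35195.1616 s → 9.78 hours.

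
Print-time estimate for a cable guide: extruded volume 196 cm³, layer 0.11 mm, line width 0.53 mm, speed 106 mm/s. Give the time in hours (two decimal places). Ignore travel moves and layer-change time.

8.81 hours

Extrusion cross-section: 0.11 × 0.53 → 0.0583 mm².
Total extruded path = 196000/0.0583 = 3361921.1 mm.
Time extruding = 3361921.1 / 106 = 31716.2 s.
That's 31716.2 s → 8.81 hours.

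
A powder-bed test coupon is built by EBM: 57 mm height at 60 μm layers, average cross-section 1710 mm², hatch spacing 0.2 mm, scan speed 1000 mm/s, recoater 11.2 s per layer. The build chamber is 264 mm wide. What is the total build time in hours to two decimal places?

Number of layers: 57 / 0.06 → 950 (rounded up).
Hatch length per layer: 1710 / 0.2 → 8550 mm.
Scan time per layer = 8550 / 1000 = 8.55 s.
Time per layer = 8.55 + 11.2, so 19.75 s.
Build time = 950 × 19.75 = 18762.5 s = 5.21 hours.

5.21 hours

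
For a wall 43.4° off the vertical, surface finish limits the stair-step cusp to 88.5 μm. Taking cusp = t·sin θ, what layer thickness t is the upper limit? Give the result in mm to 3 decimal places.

0.129 mm

t = h_c / sin θ = 0.0885 / 0.6871 = 0.129 mm.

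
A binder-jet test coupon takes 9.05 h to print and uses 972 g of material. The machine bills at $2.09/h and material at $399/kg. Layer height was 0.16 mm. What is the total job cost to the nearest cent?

$406.74

Machine-time cost: 2.09 × 9.05 → $18.9145.
Material cost: 399 × 972/1000 → $387.828.
Total = 18.9145 + 387.828 = 406.7425 ≈ $406.74.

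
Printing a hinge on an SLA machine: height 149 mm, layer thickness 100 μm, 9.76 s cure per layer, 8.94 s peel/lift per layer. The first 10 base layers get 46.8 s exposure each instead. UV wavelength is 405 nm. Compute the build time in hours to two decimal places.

Layers = ⌈149/0.1⌉ = 1490.
Bottom layers: 10 × (46.8 + 8.94) → 557.4 s.
Normal layers = 1480 × (9.76 + 8.94), so 27676 s.
Sum: 557.4 + 27676 = 28233.4 s → 7.84 hours.

7.84 hours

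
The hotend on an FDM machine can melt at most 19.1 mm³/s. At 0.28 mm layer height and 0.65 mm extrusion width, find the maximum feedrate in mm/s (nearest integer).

Extrusion cross-section = 0.28 × 0.65 = 0.182 mm².
Max speed = 19.1 / 0.182 = 104.95 ≈ 105 mm/s.

105 mm/s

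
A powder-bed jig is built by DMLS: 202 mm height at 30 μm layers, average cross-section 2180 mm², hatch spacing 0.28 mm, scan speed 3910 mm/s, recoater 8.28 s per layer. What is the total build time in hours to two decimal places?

19.21 hours

Layer count = ceil(202 / 0.03) = 6734.
Scan path per layer = 2180 / 0.28, so 7785.7 mm.
Laser time per layer: 7785.7 / 3910 → 1.9912 s.
Time per layer = 1.9912 + 8.28 = 10.2712 s.
Build time = 6734 × 10.2712 = 69166.2608 s = 19.21 hours.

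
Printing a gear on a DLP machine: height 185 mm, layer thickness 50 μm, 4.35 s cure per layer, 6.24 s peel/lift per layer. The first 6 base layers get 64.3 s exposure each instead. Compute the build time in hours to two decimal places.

Number of layers: 185 / 0.05 → 3700 (rounded up).
Base layers = 6 × (64.3 + 6.24) = 423.24 s.
Normal layers = 3694 × (4.35 + 6.24), so 39119.46 s.
Total = 423.24 + 39119.46 = 39542.7 s = 10.98 hours.

10.98 hours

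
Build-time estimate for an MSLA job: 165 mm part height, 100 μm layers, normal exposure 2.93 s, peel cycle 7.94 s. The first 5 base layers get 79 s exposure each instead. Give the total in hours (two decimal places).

Layer count = ceil(165 / 0.1) = 1650.
Bottom layers: 5 × (79 + 7.94) → 434.7 s.
Regular layers: 1645 × (2.93 + 7.94) → 17881.15 s.
Sum: 434.7 + 17881.15 = 18315.85 s → 5.09 hours.

5.09 hours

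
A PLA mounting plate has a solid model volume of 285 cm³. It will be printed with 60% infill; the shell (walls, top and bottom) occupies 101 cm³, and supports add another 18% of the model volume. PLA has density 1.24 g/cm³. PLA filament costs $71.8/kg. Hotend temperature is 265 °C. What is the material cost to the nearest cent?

Interior volume = 285 − 101, so 184 cm³.
Infill volume = 0.60 × 184 = 110.4 cm³.
Support = 0.18 × 285 = 51.3 cm³.
Deposited volume = 101 + 110.4 + 51.3 = 262.7 cm³.
Mass = 262.7 × 1.24, so 325.748 g.
At $71.8/kg: 325.748/1000 × 71.8 = $23.39.

$23.39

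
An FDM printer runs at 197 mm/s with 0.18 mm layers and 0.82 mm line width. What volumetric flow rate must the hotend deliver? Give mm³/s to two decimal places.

29.08

A: 0.18 × 0.82 → 0.1476 mm².
Volumetric flow = 197 × 0.1476 = 29.08 mm³/s.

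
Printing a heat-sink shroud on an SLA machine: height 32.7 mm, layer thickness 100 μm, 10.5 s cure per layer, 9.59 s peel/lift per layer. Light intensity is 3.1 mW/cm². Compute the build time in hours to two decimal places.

1.82 hours

Layer count = ceil(32.7 / 0.1) = 327.
Per-layer time = 10.5 + 9.59 = 20.09 s.
Build time: 327 × 20.09 s = 6569.43 s, i.e. 1.82 hours.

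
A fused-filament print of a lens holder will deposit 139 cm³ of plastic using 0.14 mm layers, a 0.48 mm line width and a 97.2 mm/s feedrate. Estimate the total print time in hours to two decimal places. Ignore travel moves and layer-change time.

5.91 hours

Extrusion cross-section = 0.14 × 0.48, so 0.0672 mm².
Path length: 139000 mm³ / 0.0672 mm² → 2068452.4 mm.
Print-move time = 2068452.4 / 97.2 = 21280.4 s.
In the requested units: 21280.4 s = 5.91 hours.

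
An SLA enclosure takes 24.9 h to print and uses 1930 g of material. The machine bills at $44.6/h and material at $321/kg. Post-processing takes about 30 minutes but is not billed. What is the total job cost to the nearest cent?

$1730.07

Machine-time cost: 44.6 × 24.9 → $1110.54.
Material charge = 321 × 1930/1000, so $619.53.
Job cost: 1110.54 + 619.53 = $1730.07.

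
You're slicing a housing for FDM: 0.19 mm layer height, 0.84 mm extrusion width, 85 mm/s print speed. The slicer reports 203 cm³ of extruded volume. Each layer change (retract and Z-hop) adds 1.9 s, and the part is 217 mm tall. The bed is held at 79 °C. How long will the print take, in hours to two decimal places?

4.76 hours

Bead cross-section: 0.19 × 0.84 → 0.1596 mm².
Toolpath length = 203 cm³ / 0.1596 mm² = 203000 / 0.1596 = 1271929.8 mm.
Extrusion time: 1271929.8 / 85 → 14963.9 s.
Layers = ⌈217/0.19⌉ = 1143.
Z-hop total = 1143 × 1.9 = 2171.7 s.
Altogether 14963.9 + 2171.7 = 17135.6 s, i.e. 4.76 hours.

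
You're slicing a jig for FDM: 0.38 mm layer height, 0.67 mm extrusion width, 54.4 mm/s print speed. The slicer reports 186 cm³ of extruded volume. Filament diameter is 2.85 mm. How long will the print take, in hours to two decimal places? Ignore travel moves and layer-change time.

3.73 hours

Extrusion cross-section: 0.38 × 0.67 → 0.2546 mm².
Toolpath length = 186 cm³ / 0.2546 mm² = 186000 / 0.2546 = 730557.7 mm.
Print-move time = 730557.7 / 54.4, so 13429.4 s.
Converting: 13429.4 s = 3.73 hours.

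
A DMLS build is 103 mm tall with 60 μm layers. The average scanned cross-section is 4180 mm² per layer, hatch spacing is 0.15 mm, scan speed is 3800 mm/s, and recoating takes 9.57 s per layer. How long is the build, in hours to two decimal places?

8.06 hours

Layer count = ceil(103 / 0.06) = 1717.
Hatch length per layer: 4180 / 0.15 → 27866.7 mm.
Scan time per layer: 27866.7 / 3800 → 7.3333 s.
Per-layer time = 7.3333 + 9.57 = 16.9033 s.
1717 layers × 16.9033 s/layer = 29022.9661 s, i.e. 8.06 hours.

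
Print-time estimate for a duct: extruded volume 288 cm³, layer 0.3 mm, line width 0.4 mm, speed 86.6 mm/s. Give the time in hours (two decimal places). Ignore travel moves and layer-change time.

Bead cross-section: 0.3 × 0.4 → 0.12 mm².
Toolpath length = 288 cm³ / 0.12 mm² = 288000 / 0.12 = 2400000 mm.
Print-move time = 2400000 / 86.6 = 27713.6 s.
Converting: 27713.6 s = 7.70 hours.

7.70 hours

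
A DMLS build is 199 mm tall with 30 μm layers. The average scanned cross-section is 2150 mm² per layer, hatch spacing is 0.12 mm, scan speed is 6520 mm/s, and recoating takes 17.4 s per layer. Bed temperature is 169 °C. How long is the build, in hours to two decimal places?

37.13 hours

Layer count = ceil(199 / 0.03) = 6634.
Hatch length per layer: 2150 / 0.12 → 17916.7 mm.
Per-layer scan time = 17916.7 / 6520, so 2.748 s.
Layer cycle = 2.748 + 17.4 = 20.148 s.
Build time = 6634 × 20.148 = 133661.832 s = 37.13 hours.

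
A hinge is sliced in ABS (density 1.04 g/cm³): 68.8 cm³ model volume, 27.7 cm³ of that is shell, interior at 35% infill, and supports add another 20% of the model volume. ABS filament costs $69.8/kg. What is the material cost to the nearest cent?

Interior volume = 68.8 − 27.7 = 41.1 cm³.
Infill volume = 0.35 × 41.1, so 14.385 cm³.
Support = 0.20 × 68.8 = 13.76 cm³.
Deposited volume: 27.7 + 14.385 + 13.76 → 55.845 cm³.
Mass = 55.845 × 1.04, so 58.0788 g.
At $69.8/kg: 58.0788/1000 × 69.8 = $4.05.

$4.05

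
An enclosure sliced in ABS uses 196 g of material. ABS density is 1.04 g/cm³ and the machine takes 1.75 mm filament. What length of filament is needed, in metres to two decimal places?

Extruded volume: 196/1.04 = 188.4615 cm³ (188461.5 mm³).
A = π r² = π × 0.875² = 2.4053 mm².
Length = 188461.5 / 2.4053 = 78352.6 mm = 78.35 m.

78.35 m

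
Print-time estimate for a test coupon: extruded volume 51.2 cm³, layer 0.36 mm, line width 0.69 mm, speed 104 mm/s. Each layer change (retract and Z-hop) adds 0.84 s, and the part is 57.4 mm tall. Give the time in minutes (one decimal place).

Bead cross-section: 0.36 × 0.69 → 0.2484 mm².
Path length: 51200 mm³ / 0.2484 mm² → 206119.2 mm.
Print-move time: 206119.2 / 104 → 1981.9 s.
Layer count = ceil(57.4 / 0.36) = 160.
Non-print overhead: 160 × 0.84 → 134.4 s.
Total = 1981.9 + 134.4 = 2116.3 s = 35.3 minutes.

35.3 minutes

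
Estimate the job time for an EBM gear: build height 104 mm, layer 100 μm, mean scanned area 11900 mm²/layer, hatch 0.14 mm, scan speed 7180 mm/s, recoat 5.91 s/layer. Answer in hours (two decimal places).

Number of layers: 104 / 0.1 → 1040 (rounded up).
Per-layer scan distance: 11900 / 0.14 → 85000 mm.
Beam time per layer: 85000 / 7180 → 11.8384 s.
Per-layer time: 11.8384 + 5.91 → 17.7484 s.
Total: 1040 × 17.7484 s = 18458.336 s → 5.13 hours.

5.13 hours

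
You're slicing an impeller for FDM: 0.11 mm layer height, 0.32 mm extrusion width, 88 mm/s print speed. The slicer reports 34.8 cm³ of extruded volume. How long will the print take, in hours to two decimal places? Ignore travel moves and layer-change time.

3.12 hours

Extrusion cross-section = 0.11 × 0.32 = 0.0352 mm².
Path length: 34800 mm³ / 0.0352 mm² → 988636.4 mm.
Extrusion time = 988636.4 / 88 = 11234.5 s.
That's 11234.5 s → 3.12 hours.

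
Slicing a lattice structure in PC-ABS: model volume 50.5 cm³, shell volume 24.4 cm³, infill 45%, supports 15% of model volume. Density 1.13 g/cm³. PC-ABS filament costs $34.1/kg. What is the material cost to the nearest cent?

$1.68

Interior volume = 50.5 − 24.4, so 26.1 cm³.
Deposited infill = 0.45 × 26.1 = 11.745 cm³.
Support = 0.15 × 50.5, so 7.575 cm³.
Total printed volume = 24.4 + 11.745 + 7.575, so 43.72 cm³.
Mass = 43.72 × 1.13, so 49.4036 g.
Cost = 49.4036 g / 1000 × $34.1/kg = $1.68.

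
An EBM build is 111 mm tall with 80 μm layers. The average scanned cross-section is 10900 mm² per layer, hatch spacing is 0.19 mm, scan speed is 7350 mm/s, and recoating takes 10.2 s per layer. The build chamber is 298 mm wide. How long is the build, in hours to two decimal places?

Layers = ⌈111/0.08⌉ = 1388.
Hatch length per layer = 10900 / 0.19 = 57368.4 mm.
Scan time per layer: 57368.4 / 7350 → 7.8052 s.
Layer cycle = 7.8052 + 10.2, so 18.0052 s.
Total: 1388 × 18.0052 s = 24991.2176 s → 6.94 hours.

6.94 hours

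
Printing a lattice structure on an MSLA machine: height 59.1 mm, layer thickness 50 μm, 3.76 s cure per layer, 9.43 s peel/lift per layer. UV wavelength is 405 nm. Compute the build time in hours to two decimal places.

4.33 hours

Layer count = ceil(59.1 / 0.05) = 1182.
Per-layer time: 3.76 + 9.43 → 13.19 s.
Build time: 1182 × 13.19 s = 15590.58 s, i.e. 4.33 hours.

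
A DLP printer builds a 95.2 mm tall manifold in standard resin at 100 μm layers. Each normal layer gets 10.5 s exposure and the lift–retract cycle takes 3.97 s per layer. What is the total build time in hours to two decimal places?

3.83 hours

Number of layers: 95.2 / 0.1 → 952 (rounded up).
Cycle time: 10.5 + 3.97 → 14.47 s.
Build time: 952 × 14.47 s = 13775.44 s, i.e. 3.83 hours.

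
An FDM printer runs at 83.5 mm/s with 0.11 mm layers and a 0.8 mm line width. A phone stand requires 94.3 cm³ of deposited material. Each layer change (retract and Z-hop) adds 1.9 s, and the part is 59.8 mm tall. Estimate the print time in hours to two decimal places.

3.85 hours

Bead cross-section: 0.11 × 0.8 → 0.088 mm².
Toolpath length = 94.3 cm³ / 0.088 mm² = 94300 / 0.088 = 1071590.9 mm.
Print-move time: 1071590.9 / 83.5 → 12833.4 s.
Layers = ⌈59.8/0.11⌉ = 544.
Layer-change overhead = 544 × 1.9, so 1033.6 s.
Altogether 12833.4 + 1033.6 = 13867 s, i.e. 3.85 hours.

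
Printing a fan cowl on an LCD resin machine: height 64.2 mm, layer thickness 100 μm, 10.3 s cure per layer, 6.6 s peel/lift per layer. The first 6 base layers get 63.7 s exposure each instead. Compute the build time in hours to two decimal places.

3.10 hours

Layer count = ceil(64.2 / 0.1) = 642.
Base layers = 6 × (63.7 + 6.6), so 421.8 s.
Regular layers = 636 × (10.3 + 6.6) = 10748.4 s.
Total = 421.8 + 10748.4 = 11170.2 s = 3.10 hours.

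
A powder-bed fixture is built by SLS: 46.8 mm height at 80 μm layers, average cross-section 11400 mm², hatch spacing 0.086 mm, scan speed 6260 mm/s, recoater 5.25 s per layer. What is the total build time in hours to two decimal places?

Layer count = ceil(46.8 / 0.08) = 585.
Per-layer scan distance = 11400 / 0.086, so 132558.1 mm.
Laser time per layer: 132558.1 / 6260 → 21.1754 s.
Per-layer time = 21.1754 + 5.25 = 26.4254 s.
585 layers × 26.4254 s/layer = 15458.859 s, i.e. 4.29 hours.

4.29 hours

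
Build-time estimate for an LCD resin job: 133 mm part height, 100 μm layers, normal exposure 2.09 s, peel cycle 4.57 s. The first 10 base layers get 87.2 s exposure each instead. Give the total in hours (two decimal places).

Number of layers: 133 / 0.1 → 1330 (rounded up).
Base layers: 10 × (87.2 + 4.57) → 917.7 s.
Normal layers: 1320 × (2.09 + 4.57) → 8791.2 s.
Total = 917.7 + 8791.2 = 9708.9 s = 2.70 hours.

2.70 hours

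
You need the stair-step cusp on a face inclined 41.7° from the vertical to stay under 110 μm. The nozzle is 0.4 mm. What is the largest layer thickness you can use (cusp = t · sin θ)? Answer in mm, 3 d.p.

Layer height = cusp / sin(41.7°) = 0.11 / 0.6652 = 0.165 mm.

0.165 mm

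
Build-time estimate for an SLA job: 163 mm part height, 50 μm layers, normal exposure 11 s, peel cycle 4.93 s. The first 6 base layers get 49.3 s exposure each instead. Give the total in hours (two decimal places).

14.49 hours

Layers = ⌈163/0.05⌉ = 3260.
Bottom layers: 6 × (49.3 + 4.93) → 325.38 s.
Normal layers: 3254 × (11 + 4.93) → 51836.22 s.
Sum: 325.38 + 51836.22 = 52161.6 s → 14.49 hours.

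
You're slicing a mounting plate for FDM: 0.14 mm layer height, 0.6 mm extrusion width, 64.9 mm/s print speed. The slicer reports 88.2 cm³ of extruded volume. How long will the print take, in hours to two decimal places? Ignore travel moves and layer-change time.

Extrusion cross-section = 0.14 × 0.6, so 0.084 mm².
Total extruded path = 88200/0.084 = 1050000 mm.
Extrusion time = 1050000 / 64.9, so 16178.7 s.
Converting: 16178.7 s = 4.49 hours.

4.49 hours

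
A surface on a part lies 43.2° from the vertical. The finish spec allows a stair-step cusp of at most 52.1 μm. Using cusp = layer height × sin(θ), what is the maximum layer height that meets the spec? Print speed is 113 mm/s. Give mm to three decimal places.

t = h_c / sin θ = 0.0521 / 0.6845 = 0.076 mm.

0.076 mm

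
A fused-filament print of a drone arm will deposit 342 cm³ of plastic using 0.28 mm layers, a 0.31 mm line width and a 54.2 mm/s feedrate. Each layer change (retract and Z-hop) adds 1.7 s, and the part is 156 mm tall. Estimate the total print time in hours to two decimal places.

20.46 hours

Extrusion cross-section: 0.28 × 0.31 → 0.0868 mm².
Path length: 342000 mm³ / 0.0868 mm² → 3940092.2 mm.
Time extruding: 3940092.2 / 54.2 → 72695.4 s.
Number of layers: 156 / 0.28 → 558 (rounded up).
Non-print overhead = 558 × 1.7 = 948.6 s.
Total = 72695.4 + 948.6 = 73644 s = 20.46 hours.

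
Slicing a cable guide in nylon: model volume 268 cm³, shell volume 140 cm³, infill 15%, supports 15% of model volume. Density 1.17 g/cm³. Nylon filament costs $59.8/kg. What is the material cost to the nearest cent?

Interior volume = 268 − 140, so 128 cm³.
Deposited infill = 0.15 × 128 = 19.2 cm³.
Support: 0.15 × 268 → 40.2 cm³.
Total extruded = 140 + 19.2 + 40.2, so 199.4 cm³.
Mass = 199.4 × 1.17 = 233.298 g.
At $59.8/kg: 233.298/1000 × 59.8 = $13.95.

$13.95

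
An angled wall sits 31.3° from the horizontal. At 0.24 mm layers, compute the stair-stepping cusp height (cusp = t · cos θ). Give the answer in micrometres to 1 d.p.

205.1 μm

cos(31.3°) = 0.8545, so cusp = 0.24 × 0.8545 = 0.20508 mm → 205.1 μm.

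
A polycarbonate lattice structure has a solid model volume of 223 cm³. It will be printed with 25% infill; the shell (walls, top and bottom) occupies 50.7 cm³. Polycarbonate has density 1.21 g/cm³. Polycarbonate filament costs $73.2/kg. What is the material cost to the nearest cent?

$8.31

Infill region = 223 − 50.7 = 172.3 cm³.
Infill deposited: 0.25 × 172.3 → 43.075 cm³.
Total printed volume: 50.7 + 43.075 → 93.775 cm³.
Mass = 93.775 × 1.21, so 113.46775 g.
Cost = 113.46775 g / 1000 × $73.2/kg = $8.31.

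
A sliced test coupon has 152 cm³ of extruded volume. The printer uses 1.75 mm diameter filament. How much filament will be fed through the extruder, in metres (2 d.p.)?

A = π r² = π × 0.875² = 2.4053 mm².
L = 152000 mm³ / 2.4053 mm² = 63193.78 mm, i.e. 63.19 m.

63.19 m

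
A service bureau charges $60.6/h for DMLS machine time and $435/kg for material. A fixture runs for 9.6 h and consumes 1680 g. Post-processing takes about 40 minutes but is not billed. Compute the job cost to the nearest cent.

$1312.56

Machine cost = 60.6 × 9.6, so $581.76.
Material charge = 435 × 1680/1000, so $730.80.
Total = 581.76 + 730.80 = $1312.56.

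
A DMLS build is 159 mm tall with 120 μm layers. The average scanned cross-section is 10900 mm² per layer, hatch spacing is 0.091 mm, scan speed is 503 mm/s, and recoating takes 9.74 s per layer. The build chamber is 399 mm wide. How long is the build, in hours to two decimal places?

91.23 hours

Number of layers: 159 / 0.12 → 1325 (rounded up).
Hatch length per layer = 10900 / 0.091, so 119780.2 mm.
Scan time per layer = 119780.2 / 503, so 238.1316 s.
Layer cycle = 238.1316 + 9.74 = 247.8716 s.
Total: 1325 × 247.8716 s = 328429.87 s → 91.23 hours.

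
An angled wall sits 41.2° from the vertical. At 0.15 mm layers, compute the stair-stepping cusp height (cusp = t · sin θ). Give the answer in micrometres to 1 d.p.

sin(41.2°) = 0.6587, so cusp = 0.15 × 0.6587 = 0.098805 mm → 98.8 μm.

98.8 μm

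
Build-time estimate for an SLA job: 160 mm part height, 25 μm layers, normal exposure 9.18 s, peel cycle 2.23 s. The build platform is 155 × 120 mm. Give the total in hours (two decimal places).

20.28 hours

Layer count = ceil(160 / 0.025) = 6400.
Per-layer time = 9.18 + 2.23, so 11.41 s.
Total = 6400 × 11.41 = 73024 s = 20.28 hours.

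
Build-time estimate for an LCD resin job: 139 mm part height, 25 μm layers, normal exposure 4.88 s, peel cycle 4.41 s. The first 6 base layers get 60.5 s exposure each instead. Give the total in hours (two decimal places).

14.44 hours

Number of layers: 139 / 0.025 → 5560 (rounded up).
Base layers = 6 × (60.5 + 4.41), so 389.46 s.
Regular layers: 5554 × (4.88 + 4.41) → 51596.66 s.
Total = 389.46 + 51596.66 = 51986.12 s = 14.44 hours.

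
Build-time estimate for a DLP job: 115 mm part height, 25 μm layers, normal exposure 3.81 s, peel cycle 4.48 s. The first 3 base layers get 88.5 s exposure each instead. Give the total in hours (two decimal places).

Number of layers: 115 / 0.025 → 4600 (rounded up).
Bottom layers: 3 × (88.5 + 4.48) → 278.94 s.
Regular layers: 4597 × (3.81 + 4.48) → 38109.13 s.
Sum: 278.94 + 38109.13 = 38388.07 s → 10.66 hours.

10.66 hours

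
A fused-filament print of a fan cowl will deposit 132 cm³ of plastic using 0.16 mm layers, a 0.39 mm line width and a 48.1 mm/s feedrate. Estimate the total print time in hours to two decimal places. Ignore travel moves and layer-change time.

12.22 hours

Extrusion cross-section = 0.16 × 0.39, so 0.0624 mm².
Toolpath length = 132 cm³ / 0.0624 mm² = 132000 / 0.0624 = 2115384.6 mm.
Extrusion time: 2115384.6 / 48.1 → 43978.9 s.
In the requested units: 43978.9 s = 12.22 hours.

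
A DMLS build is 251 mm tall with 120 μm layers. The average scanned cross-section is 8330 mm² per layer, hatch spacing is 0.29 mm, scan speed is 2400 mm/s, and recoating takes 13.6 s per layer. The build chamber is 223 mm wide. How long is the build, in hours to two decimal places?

Layers = ⌈251/0.12⌉ = 2092.
Per-layer scan distance: 8330 / 0.29 → 28724.1 mm.
Laser time per layer: 28724.1 / 2400 → 11.9684 s.
Per-layer time = 11.9684 + 13.6 = 25.5684 s.
Build time = 2092 × 25.5684 = 53489.0928 s = 14.86 hours.

14.86 hours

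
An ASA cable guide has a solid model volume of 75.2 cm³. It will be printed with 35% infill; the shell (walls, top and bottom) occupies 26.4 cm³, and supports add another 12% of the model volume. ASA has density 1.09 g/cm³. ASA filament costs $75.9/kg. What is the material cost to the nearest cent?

$4.34

Volume inside the shell = 75.2 − 26.4 = 48.8 cm³.
Infill deposited = 0.35 × 48.8 = 17.08 cm³.
Support = 0.12 × 75.2, so 9.024 cm³.
Total extruded = 26.4 + 17.08 + 9.024 = 52.504 cm³.
Mass = 52.504 × 1.09 = 57.22936 g.
Cost = 57.22936 g / 1000 × $75.9/kg = $4.34.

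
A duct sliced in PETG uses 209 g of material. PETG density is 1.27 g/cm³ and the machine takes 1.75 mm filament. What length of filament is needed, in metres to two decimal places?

68.42 m

Volume = 209 g / 1.27 g·cm⁻³ = 164.5669 cm³ = 164566.9 mm³.
A = π r² = π × 0.875² = 2.4053 mm².
L = V/A = 164566.9/2.4053 = 68418.45 mm → 68.42 m.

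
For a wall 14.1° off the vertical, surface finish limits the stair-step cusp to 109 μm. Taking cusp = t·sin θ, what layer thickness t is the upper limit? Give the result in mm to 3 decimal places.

0.447 mm

sin(14.1°) = 0.2436; t_max = 0.109/0.2436 = 0.447 mm.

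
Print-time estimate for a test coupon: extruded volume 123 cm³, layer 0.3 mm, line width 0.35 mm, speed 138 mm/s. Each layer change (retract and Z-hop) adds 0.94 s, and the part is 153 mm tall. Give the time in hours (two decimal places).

Extrusion cross-section = 0.3 × 0.35 = 0.105 mm².
Path length: 123000 mm³ / 0.105 mm² → 1171428.6 mm.
Time extruding = 1171428.6 / 138 = 8488.6 s.
Number of layers: 153 / 0.3 → 510 (rounded up).
Non-print overhead: 510 × 0.94 → 479.4 s.
Altogether 8488.6 + 479.4 = 8968 s, i.e. 2.49 hours.

2.49 hours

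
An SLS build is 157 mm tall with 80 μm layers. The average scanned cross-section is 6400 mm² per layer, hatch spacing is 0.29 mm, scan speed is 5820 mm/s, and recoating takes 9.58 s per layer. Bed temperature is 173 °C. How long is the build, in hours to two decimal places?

Number of layers: 157 / 0.08 → 1963 (rounded up).
Hatch length per layer = 6400 / 0.29, so 22069 mm.
Laser time per layer: 22069 / 5820 → 3.7919 s.
Layer cycle = 3.7919 + 9.58, so 13.3719 s.
1963 layers × 13.3719 s/layer = 26249.0397 s, i.e. 7.29 hours.

7.29 hours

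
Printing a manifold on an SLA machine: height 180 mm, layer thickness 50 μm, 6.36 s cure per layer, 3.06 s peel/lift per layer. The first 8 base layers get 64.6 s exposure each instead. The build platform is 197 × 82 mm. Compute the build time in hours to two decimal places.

9.55 hours

Layer count = ceil(180 / 0.05) = 3600.
Base layers: 8 × (64.6 + 3.06) → 541.28 s.
Remaining layers: 3592 × (6.36 + 3.06) → 33836.64 s.
Total = 541.28 + 33836.64 = 34377.92 s = 9.55 hours.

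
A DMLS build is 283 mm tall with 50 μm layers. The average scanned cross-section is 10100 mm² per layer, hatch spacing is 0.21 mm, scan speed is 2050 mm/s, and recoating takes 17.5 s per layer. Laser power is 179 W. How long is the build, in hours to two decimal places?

64.40 hours

Number of layers: 283 / 0.05 → 5660 (rounded up).
Per-layer scan distance = 10100 / 0.21, so 48095.2 mm.
Per-layer scan time = 48095.2 / 2050 = 23.4611 s.
Per-layer time = 23.4611 + 17.5, so 40.9611 s.
5660 layers × 40.9611 s/layer = 231839.826 s, i.e. 64.40 hours.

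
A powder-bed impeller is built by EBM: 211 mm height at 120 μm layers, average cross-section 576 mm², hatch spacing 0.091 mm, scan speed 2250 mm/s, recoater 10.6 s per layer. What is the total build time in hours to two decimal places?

Layers = ⌈211/0.12⌉ = 1759.
Scan path per layer = 576 / 0.091, so 6329.7 mm.
Per-layer scan time = 6329.7 / 2250 = 2.8132 s.
Time per layer: 2.8132 + 10.6 → 13.4132 s.
Build time = 1759 × 13.4132 = 23593.8188 s = 6.55 hours.

6.55 hours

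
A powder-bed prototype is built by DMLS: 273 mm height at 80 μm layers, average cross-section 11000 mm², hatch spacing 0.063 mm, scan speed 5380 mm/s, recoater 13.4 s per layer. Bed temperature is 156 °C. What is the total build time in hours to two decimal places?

43.47 hours

Layer count = ceil(273 / 0.08) = 3413.
Hatch length per layer = 11000 / 0.063, so 174603.2 mm.
Laser time per layer = 174603.2 / 5380, so 32.4541 s.
Time per layer = 32.4541 + 13.4, so 45.8541 s.
Total: 3413 × 45.8541 s = 156500.0433 s → 43.47 hours.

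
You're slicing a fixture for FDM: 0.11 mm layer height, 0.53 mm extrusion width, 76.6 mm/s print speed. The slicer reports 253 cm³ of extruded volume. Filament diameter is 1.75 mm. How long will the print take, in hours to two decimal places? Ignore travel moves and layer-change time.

15.74 hours

Bead cross-section: 0.11 × 0.53 → 0.0583 mm².
Total extruded path = 253000/0.0583 = 4339622.6 mm.
Extrusion time: 4339622.6 / 76.6 → 56653 s.
In the requested units: 56653 s = 15.74 hours.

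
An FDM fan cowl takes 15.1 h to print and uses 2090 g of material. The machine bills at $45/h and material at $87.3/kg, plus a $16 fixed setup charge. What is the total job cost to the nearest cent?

Machine cost = 45 × 15.1 = $679.50.
Material cost = 87.3 × 2090/1000, so $182.457.
Adding setup: 679.50 + 182.457 + 16 → 877.957 ≈ $877.96.

$877.96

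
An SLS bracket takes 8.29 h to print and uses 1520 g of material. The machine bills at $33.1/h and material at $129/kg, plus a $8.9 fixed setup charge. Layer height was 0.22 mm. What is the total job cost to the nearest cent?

$479.38

Machine-time cost: 33.1 × 8.29 → $274.399.
Feedstock cost = 129 × 1520/1000, so $196.08.
Adding setup: 274.399 + 196.08 + 8.9 → 479.379 ≈ $479.38.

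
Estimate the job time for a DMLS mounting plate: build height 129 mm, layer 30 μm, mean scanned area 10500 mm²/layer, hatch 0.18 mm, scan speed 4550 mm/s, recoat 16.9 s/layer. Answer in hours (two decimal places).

Number of layers: 129 / 0.03 → 4300 (rounded up).
Scan path per layer = 10500 / 0.18 = 58333.3 mm.
Laser time per layer: 58333.3 / 4550 → 12.8205 s.
Layer cycle = 12.8205 + 16.9, so 29.7205 s.
4300 layers × 29.7205 s/layer = 127798.15 s, i.e. 35.50 hours.

35.50 hours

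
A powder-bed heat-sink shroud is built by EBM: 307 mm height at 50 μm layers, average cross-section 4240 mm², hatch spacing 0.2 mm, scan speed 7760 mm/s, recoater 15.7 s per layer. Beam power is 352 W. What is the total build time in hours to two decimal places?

31.44 hours

Layers = ⌈307/0.05⌉ = 6140.
Per-layer scan distance = 4240 / 0.2, so 21200 mm.
Per-layer scan time = 21200 / 7760 = 2.732 s.
Layer cycle = 2.732 + 15.7 = 18.432 s.
Total: 6140 × 18.432 s = 113172.48 s → 31.44 hours.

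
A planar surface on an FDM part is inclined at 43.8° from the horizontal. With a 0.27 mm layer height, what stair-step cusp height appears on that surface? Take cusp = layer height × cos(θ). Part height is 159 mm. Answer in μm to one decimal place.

h_c = t·cos θ = 0.27 × 0.7218 = 0.194886 mm (194.9 μm).

194.9 μm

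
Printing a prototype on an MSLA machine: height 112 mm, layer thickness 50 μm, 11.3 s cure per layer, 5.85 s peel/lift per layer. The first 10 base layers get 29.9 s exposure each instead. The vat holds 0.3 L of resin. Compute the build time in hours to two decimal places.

10.72 hours

Layers = ⌈112/0.05⌉ = 2240.
Burn-in layers: 10 × (29.9 + 5.85) → 357.5 s.
Normal layers: 2230 × (11.3 + 5.85) → 38244.5 s.
Total = 357.5 + 38244.5 = 38602 s = 10.72 hours.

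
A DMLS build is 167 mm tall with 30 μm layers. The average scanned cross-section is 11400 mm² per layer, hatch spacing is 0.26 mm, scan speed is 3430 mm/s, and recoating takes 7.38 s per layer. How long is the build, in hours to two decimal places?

Number of layers: 167 / 0.03 → 5567 (rounded up).
Hatch length per layer: 11400 / 0.26 → 43846.2 mm.
Laser time per layer = 43846.2 / 3430 = 12.7831 s.
Per-layer time = 12.7831 + 7.38 = 20.1631 s.
Build time = 5567 × 20.1631 = 112247.9777 s = 31.18 hours.

31.18 hours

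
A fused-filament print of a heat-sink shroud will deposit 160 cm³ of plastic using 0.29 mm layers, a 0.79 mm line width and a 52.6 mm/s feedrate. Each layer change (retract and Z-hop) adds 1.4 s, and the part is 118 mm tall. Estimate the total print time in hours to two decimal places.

3.85 hours

Bead cross-section = 0.29 × 0.79 = 0.2291 mm².
Total extruded path = 160000/0.2291 = 698385 mm.
Extrusion time: 698385 / 52.6 → 13277.3 s.
Layers = ⌈118/0.29⌉ = 407.
Layer-change overhead = 407 × 1.4, so 569.8 s.
Total = 13277.3 + 569.8 = 13847.1 s = 3.85 hours.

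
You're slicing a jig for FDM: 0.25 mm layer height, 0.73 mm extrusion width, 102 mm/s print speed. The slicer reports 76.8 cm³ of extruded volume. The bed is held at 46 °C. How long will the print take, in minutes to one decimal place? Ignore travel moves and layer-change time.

68.8 minutes

Bead cross-section = 0.25 × 0.73, so 0.1825 mm².
Path length: 76800 mm³ / 0.1825 mm² → 420821.9 mm.
Time extruding: 420821.9 / 102 → 4125.7 s.
In the requested units: 4125.7 s = 68.8 minutes.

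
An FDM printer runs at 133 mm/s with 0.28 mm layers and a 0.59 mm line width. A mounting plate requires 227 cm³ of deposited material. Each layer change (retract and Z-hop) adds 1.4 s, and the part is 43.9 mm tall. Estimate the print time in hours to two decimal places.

Bead cross-section: 0.28 × 0.59 → 0.1652 mm².
Total extruded path = 227000/0.1652 = 1374092 mm.
Time extruding: 1374092 / 133 → 10331.5 s.
Layers = ⌈43.9/0.28⌉ = 157.
Layer-change overhead = 157 × 1.4, so 219.8 s.
Altogether 10331.5 + 219.8 = 10551.3 s, i.e. 2.93 hours.

2.93 hours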